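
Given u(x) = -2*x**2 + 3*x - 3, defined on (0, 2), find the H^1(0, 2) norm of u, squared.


||u||_{H^1}^2 = 424/15

The H^1 norm (squared) on an interval (0, L) is
  ||u||_{H^1}^2 = ∫_0^L u(x)^2 dx + ∫_0^L u'(x)^2 dx.
Compute u'(x) = 3 - 4*x.
Then u(x)^2 = 4*x**4 - 12*x**3 + 21*x**2 - 18*x + 9 and u'(x)^2 = 16*x**2 - 24*x + 9.
Integrate each monomial from 0 to 2 using ∫_0^2 c·x^n dx = c·2^(n+1)/(n+1):
  ∫_0^2 u(x)^2 dx = ∫_0^2 (4*x^4 - 12*x^3 + 21*x^2 - 18*x + 9) dx. Term by term:
    ∫_0^2 4*x^4 dx = 128/5;  ∫_0^2 -12*x^3 dx = -48;  ∫_0^2 21*x^2 dx = 56;
    ∫_0^2 -18*x dx = -36;  ∫_0^2 9 dx = 18.
  Sum: 128/5 − 48 + 56 − 36 + 18 = 78/5.
  ∫_0^2 u'(x)^2 dx = ∫_0^2 (16*x^2 - 24*x + 9) dx. Term by term:
    ∫_0^2 16*x^2 dx = 128/3;  ∫_0^2 -24*x dx = -48;  ∫_0^2 9 dx = 18.
  Sum: 128/3 − 48 + 18 = 38/3.
Adding: ||u||_{H^1}^2 = 78/5 + 38/3 = 424/15.


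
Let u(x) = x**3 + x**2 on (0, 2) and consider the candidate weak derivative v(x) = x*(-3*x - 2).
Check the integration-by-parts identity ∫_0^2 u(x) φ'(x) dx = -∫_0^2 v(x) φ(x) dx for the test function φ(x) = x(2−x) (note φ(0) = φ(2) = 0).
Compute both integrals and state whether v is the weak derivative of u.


LHS = -112/15, RHS = 112/15. No, v is not the weak derivative of u.

u(x) = x**3 + x**2, classical derivative u'(x) = 3*x**2 + 2*x.
φ(x) = x(2−x), so φ'(x) = 2 - 2*x.
Note φ(0) = φ(2) = 0, so the boundary term u·φ vanishes.
LHS = ∫_0^2 u(x) φ'(x) dx = ∫_0^2 (-2*x^4 + 2*x^2) dx. Term by term:
  ∫_0^2 -2*x^4 dx = -64/5;  ∫_0^2 2*x^2 dx = 16/3.
Sum: -64/5 + 16/3 = -112/15.
So LHS = -112/15.
∫_0^2 v(x) φ(x) dx = ∫_0^2 (3*x^4 - 4*x^3 - 4*x^2) dx. Term by term:
  ∫_0^2 3*x^4 dx = 96/5;  ∫_0^2 -4*x^3 dx = -16;  ∫_0^2 -4*x^2 dx = -32/3.
Sum: 96/5 − 16 − 32/3 = -112/15.
So RHS = -∫_0^2 v(x) φ(x) dx = 112/15.
LHS − RHS = -224/15 ≠ 0, so the identity fails.
(For a valid weak derivative the identity must hold for EVERY test function, in particular this one. The failure shows v is NOT the weak derivative of u.)
Correct weak derivative would be u'(x) = 3*x**2 + 2*x.


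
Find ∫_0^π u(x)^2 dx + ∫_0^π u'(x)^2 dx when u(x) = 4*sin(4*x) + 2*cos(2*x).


||u||_{H^1(0,π)}^2 = 146*π

u'(x) = -4*sin(2*x) + 16*cos(4*x).
Expand u² and (u')² and integrate term by term on (0, π), using: for integers n ≥ 1, ∫_0^π sin²(nx) dx = ∫_0^π cos²(nx) dx = π/2; for n ≠ n', ∫_0^π sin(nx)sin(n'x) dx = ∫_0^π cos(nx)cos(n'x) dx = 0; and by product-to-sum, ∫_0^π sin(nx)cos(n'x) dx = ½∫_0^π [sin((n+n')x) + sin((n−n')x)] dx, which is 0 when n+n' is even and 2n/(n²−n'²) when n+n' is odd (it need not vanish on (0, π)).
  u² squared terms: (2)²·∫cos(2x)² dx = 4·π/2 = 2*π;  (4)²·∫sin(4x)² dx = 16·π/2 = 8*π.
  u² cross terms: 2·(2)·(4)·∫cos(2x)·sin(4x) dx = 16·(0) = 0.
  So ∫_0^π u² dx = 2*π + 8*π + 0 = 10*π.
  (u')² squared terms: (-4)²·∫sin(2x)² dx = 16·π/2 = 8*π;  (16)²·∫cos(4x)² dx = 256·π/2 = 128*π.
  (u')² cross terms: 2·(-4)·(16)·∫sin(2x)·cos(4x) dx = -128·(0) = 0.
  So ∫_0^π (u')² dx = 8*π + 128*π + 0 = 136*π.
||u||_{H^1}^2 = (10*π) + (136*π) = 146*π.


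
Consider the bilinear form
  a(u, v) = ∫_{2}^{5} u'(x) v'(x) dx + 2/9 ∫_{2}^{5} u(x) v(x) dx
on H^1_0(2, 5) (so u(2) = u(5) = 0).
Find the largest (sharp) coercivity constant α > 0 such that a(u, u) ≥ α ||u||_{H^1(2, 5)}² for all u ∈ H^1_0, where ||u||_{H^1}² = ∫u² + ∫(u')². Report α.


α = (2 + π^2)/(9 + π^2)

Coercivity of a(·,·) on H^1_0(2, 5) means a(u, u) ≥ α ||u||_{H^1}² for every u ∈ H^1_0.
The interval has length L = 3, and Poincaré/coercivity depend only on L. Here a(u, u) = ∫(u')² + (2/9)·∫u².
Here 0 < c = 2/9 < 1. The condition a(u,u) ≥ α||u||_{H^1}² reads (1−α)∫(u')² ≥ (α−c)∫u². Any admissible α is ≤ 1 (rapidly oscillating u have ∫u²/∫(u')² → 0), and α = 1 would force 0 ≥ (1−c)∫u², impossible since c < 1; so 1−α > 0. By the sharp Poincaré inequality on H^1_0 of an interval of length L, ∫(u')² ≥ (π/L)²∫u² with equality for the first sine mode sin(π(x−x₀)/L) (x₀ the left endpoint), so the inequality holds for all u iff (1−α)(π/L)² ≥ α − c, i.e. α ≤ ((π/L)² + c)/((π/L)² + 1) = (1 + c(L/π)²)/(1 + (L/π)²). With (π/L)² = π^2/9 and c = 2/9, the largest admissible constant is α = ((π/L)² + c)/((π/L)² + 1).
Simplifying, α = (2 + π^2)/(9 + π^2).


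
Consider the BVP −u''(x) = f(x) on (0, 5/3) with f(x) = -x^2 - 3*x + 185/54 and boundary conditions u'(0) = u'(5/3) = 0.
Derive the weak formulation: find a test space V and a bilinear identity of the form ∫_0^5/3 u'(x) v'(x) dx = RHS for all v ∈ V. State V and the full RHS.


V = H^1(0, 5/3) (no boundary constraint on v; u is determined up to an additive constant); weak form: ∫_0^5/3 u'v' dx = ∫_0^5/3 (-x^2 - 3*x + 185/54) v dx for all v ∈ V.

Multiply both sides by a test function v and integrate from 0 to 5/3:
  ∫_0^5/3 −u''(x) v(x) dx = ∫_0^5/3 f(x) v(x) dx.
Integrate the LHS by parts once:
  ∫_0^5/3 −u'' v dx = −[u'(x) v(x)]_0^5/3 + ∫_0^5/3 u'(x) v'(x) dx.
Thus ∫_0^5/3 u'(x) v'(x) dx = ∫_0^5/3 f(x) v(x) dx + [u'(x) v(x)]_0^5/3.
Choose V so that boundary terms are either known or forced to vanish.
u has homogeneous Neumann: u'(0) = u'(5/3) = 0. So [u' v]_0^5/3 = 0·v(5/3) − 0·v(0) = 0 for any v; take V = H^1(0, 5/3).
Weak formulation: find u (satisfying any essential BC) such that ∫_0^5/3 u'(x) v'(x) dx = ∫_0^5/3 f v dx for all v ∈ V (homogeneous Neumann, so boundary terms vanish).
Substituting f(x) = -x^2 - 3*x + 185/54, the right-hand side is ∫_0^5/3 (-x^2 - 3*x + 185/54) v dx.
Compatibility check (pure Neumann): taking v ≡ 1 ∈ V gives 0 = ∫_0^5/3 f dx + (0) − (0), i.e. ∫_0^5/3 f dx must equal u'(0) − u'(5/3) = 0. Indeed ∫_0^5/3 (-x^2 - 3*x + 185/54) dx = 0, so the data are compatible. The solution is then unique only up to an additive constant (fix it e.g. by requiring ∫_0^5/3 u dx = 0).


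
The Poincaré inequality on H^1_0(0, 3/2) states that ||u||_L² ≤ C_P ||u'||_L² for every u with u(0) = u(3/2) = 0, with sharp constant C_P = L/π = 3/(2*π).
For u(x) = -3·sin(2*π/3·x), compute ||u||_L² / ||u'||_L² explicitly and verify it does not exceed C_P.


||u||_L² / ||u'||_L² = 3/(2*π) = C_P.

u(x) = -3·sin(2*π/3·x), so u'(x) = -2*π*cos(2*π*x/3).
Writing u(x) = A·sin(kπx/L) with A = -3 and k = 1, use ∫_0^L sin²(kπx/L) dx = L/2 and ∫_0^L cos²(kπx/L) dx = L/2.
u² = 9·sin²(2*π/3·x) and (u')² = 4*π^2·cos²(2*π/3·x), and each of sin², cos² integrates to L/2 = 3/4 over (0, 3/2).
∫_0^3/2 u² dx = 27/4, so ||u||_L² = 3*sqrt(3)/2.
∫_0^3/2 (u')² dx = 3*π^2, so ||u'||_L² = sqrt(3)*π.
Ratio ||u||_L² / ||u'||_L² = 3/(2*π).
Sharp Poincaré constant on H^1_0(0, 3/2) is C_P = L/π = 3/(2*π), achieved by sin(2*π/3·x).
This is the k = 1 eigenfunction (up to amplitude), so the ratio equals the sharp Poincaré constant exactly.


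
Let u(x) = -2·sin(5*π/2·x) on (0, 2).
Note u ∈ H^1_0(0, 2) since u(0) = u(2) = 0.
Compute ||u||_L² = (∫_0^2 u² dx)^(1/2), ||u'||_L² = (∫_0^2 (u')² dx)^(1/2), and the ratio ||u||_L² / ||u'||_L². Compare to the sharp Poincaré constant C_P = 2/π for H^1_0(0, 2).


||u||_L² / ||u'||_L² = 2/(5*π) < C_P = 2/π.

u(x) = -2·sin(5*π/2·x), so u'(x) = -5*π*cos(5*π*x/2).
Writing u(x) = A·sin(kπx/L) with A = -2 and k = 5, use ∫_0^L sin²(kπx/L) dx = L/2 and ∫_0^L cos²(kπx/L) dx = L/2.
u² = 4·sin²(5*π/2·x) and (u')² = 25*π^2·cos²(5*π/2·x), and each of sin², cos² integrates to L/2 = 1 over (0, 2).
∫_0^2 u² dx = 4, so ||u||_L² = 2.
∫_0^2 (u')² dx = 25*π^2, so ||u'||_L² = 5*π.
Ratio ||u||_L² / ||u'||_L² = 2/(5*π).
Sharp Poincaré constant on H^1_0(0, 2) is C_P = L/π = 2/π, achieved by sin(π/2·x).
This is the k = 5 harmonic; the ratio L/(kπ) is strictly less than C_P = L/π, consistent with the sharp inequality ||u||_L² ≤ C_P ||u'||_L².


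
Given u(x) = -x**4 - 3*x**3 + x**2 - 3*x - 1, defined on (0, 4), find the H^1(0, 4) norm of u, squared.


||u||_{H^1}^2 = 62838632/315

The H^1 norm (squared) on an interval (0, L) is
  ||u||_{H^1}^2 = ∫_0^L u(x)^2 dx + ∫_0^L u'(x)^2 dx.
Compute u'(x) = -4*x**3 - 9*x**2 + 2*x - 3.
Then u(x)^2 = x**8 + 6*x**7 + 7*x**6 + 21*x**4 + 7*x**2 + 6*x + 1 and u'(x)^2 = 16*x**6 + 72*x**5 + 65*x**4 - 12*x**3 + 58*x**2 - 12*x + 9.
Integrate each monomial from 0 to 4 using ∫_0^4 c·x^n dx = c·4^(n+1)/(n+1):
  ∫_0^4 u(x)^2 dx = ∫_0^4 (x^8 + 6*x^7 + 7*x^6 + 21*x^4 + 7*x^2 + 6*x + 1) dx. Term by term:
    ∫_0^4 x^8 dx = 262144/9;  ∫_0^4 6*x^7 dx = 49152;  ∫_0^4 7*x^6 dx = 16384;
    ∫_0^4 21*x^4 dx = 21504/5;  ∫_0^4 7*x^2 dx = 448/3;  ∫_0^4 6*x dx = 48;
    ∫_0^4 1 dx = 4.
  Sum: 262144/9 + 49152 + 16384 + 21504/5 + 448/3 + 48 + 4 = 4462436/45.
  ∫_0^4 u'(x)^2 dx = ∫_0^4 (16*x^6 + 72*x^5 + 65*x^4 - 12*x^3 + 58*x^2 - 12*x + 9) dx. Term by term:
    ∫_0^4 16*x^6 dx = 262144/7;  ∫_0^4 72*x^5 dx = 49152;  ∫_0^4 65*x^4 dx = 13312;
    ∫_0^4 -12*x^3 dx = -768;  ∫_0^4 58*x^2 dx = 3712/3;  ∫_0^4 -12*x dx = -96;
    ∫_0^4 9 dx = 36.
  Sum: 262144/7 + 49152 + 13312 − 768 + 3712/3 − 96 + 36 = 2106772/21.
Adding: ||u||_{H^1}^2 = 4462436/45 + 2106772/21 = 62838632/315.


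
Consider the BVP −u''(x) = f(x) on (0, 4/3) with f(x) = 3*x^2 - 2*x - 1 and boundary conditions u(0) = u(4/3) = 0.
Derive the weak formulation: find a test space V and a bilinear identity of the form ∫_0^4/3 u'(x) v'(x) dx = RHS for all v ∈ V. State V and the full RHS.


V = H^1_0(0, 4/3) (so v(0) = v(4/3) = 0); weak form: ∫_0^4/3 u'v' dx = ∫_0^4/3 (3*x^2 - 2*x - 1) v dx for all v ∈ V.

Multiply both sides by a test function v and integrate from 0 to 4/3:
  ∫_0^4/3 −u''(x) v(x) dx = ∫_0^4/3 f(x) v(x) dx.
Integrate the LHS by parts once:
  ∫_0^4/3 −u'' v dx = −[u'(x) v(x)]_0^4/3 + ∫_0^4/3 u'(x) v'(x) dx.
Thus ∫_0^4/3 u'(x) v'(x) dx = ∫_0^4/3 f(x) v(x) dx + [u'(x) v(x)]_0^4/3.
Choose V so that boundary terms are either known or forced to vanish.
u is Dirichlet: u(0) = u(4/3) = 0. Let V = H^1_0(0, 4/3); then v(0) = v(4/3) = 0, and [u' v]_0^4/3 = 0.
Weak formulation: find u (satisfying any essential BC) such that ∫_0^4/3 u'(x) v'(x) dx = ∫_0^4/3 f v dx for all v ∈ V.
Substituting f(x) = 3*x^2 - 2*x - 1, the right-hand side is ∫_0^4/3 (3*x^2 - 2*x - 1) v dx.


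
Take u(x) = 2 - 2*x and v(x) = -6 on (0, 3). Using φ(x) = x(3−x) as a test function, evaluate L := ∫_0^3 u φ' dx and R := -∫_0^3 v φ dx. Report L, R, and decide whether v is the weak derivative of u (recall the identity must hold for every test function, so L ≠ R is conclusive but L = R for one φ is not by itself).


LHS = 9, RHS = 27. No, v is not the weak derivative of u.

u(x) = 2 - 2*x, classical derivative u'(x) = -2.
φ(x) = x(3−x), so φ'(x) = 3 - 2*x.
Note φ(0) = φ(3) = 0, so the boundary term u·φ vanishes.
LHS = ∫_0^3 u(x) φ'(x) dx = ∫_0^3 (4*x^2 - 10*x + 6) dx. Term by term:
  ∫_0^3 4*x^2 dx = 36;  ∫_0^3 -10*x dx = -45;  ∫_0^3 6 dx = 18.
Sum: 36 − 45 + 18 = 9.
So LHS = 9.
∫_0^3 v(x) φ(x) dx = ∫_0^3 (6*x^2 - 18*x) dx. Term by term:
  ∫_0^3 6*x^2 dx = 54;  ∫_0^3 -18*x dx = -81.
Sum: 54 − 81 = -27.
So RHS = -∫_0^3 v(x) φ(x) dx = 27.
LHS − RHS = -18 ≠ 0, so the identity fails.
(For a valid weak derivative the identity must hold for EVERY test function, in particular this one. The failure shows v is NOT the weak derivative of u.)
Correct weak derivative would be u'(x) = -2.


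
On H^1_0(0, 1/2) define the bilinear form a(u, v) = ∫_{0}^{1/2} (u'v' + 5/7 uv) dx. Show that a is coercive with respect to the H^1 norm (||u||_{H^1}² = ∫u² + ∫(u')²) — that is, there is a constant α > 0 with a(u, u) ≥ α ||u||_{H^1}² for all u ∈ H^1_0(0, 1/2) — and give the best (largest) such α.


α = (5 + 28*π^2)/(7*(1 + 4*π^2))

Coercivity of a(·,·) on H^1_0(0, 1/2) means a(u, u) ≥ α ||u||_{H^1}² for every u ∈ H^1_0.
The interval has length L = 1/2, and Poincaré/coercivity depend only on L. Here a(u, u) = ∫(u')² + (5/7)·∫u².
Here 0 < c = 5/7 < 1. The condition a(u,u) ≥ α||u||_{H^1}² reads (1−α)∫(u')² ≥ (α−c)∫u². Any admissible α is ≤ 1 (rapidly oscillating u have ∫u²/∫(u')² → 0), and α = 1 would force 0 ≥ (1−c)∫u², impossible since c < 1; so 1−α > 0. By the sharp Poincaré inequality on H^1_0 of an interval of length L, ∫(u')² ≥ (π/L)²∫u² with equality for the first sine mode sin(π(x−x₀)/L) (x₀ the left endpoint), so the inequality holds for all u iff (1−α)(π/L)² ≥ α − c, i.e. α ≤ ((π/L)² + c)/((π/L)² + 1) = (1 + c(L/π)²)/(1 + (L/π)²). With (π/L)² = 4*π^2 and c = 5/7, the largest admissible constant is α = ((π/L)² + c)/((π/L)² + 1).
Simplifying, α = (5 + 28*π^2)/(7*(1 + 4*π^2)).


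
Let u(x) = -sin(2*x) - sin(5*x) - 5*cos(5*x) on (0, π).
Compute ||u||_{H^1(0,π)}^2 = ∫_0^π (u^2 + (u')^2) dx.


||u||_{H^1(0,π)}^2 = -1040/21 + 681*π/2

u'(x) = 25*sin(5*x) - 2*cos(2*x) - 5*cos(5*x).
Expand u² and (u')² and integrate term by term on (0, π), using: for integers n ≥ 1, ∫_0^π sin²(nx) dx = ∫_0^π cos²(nx) dx = π/2; for n ≠ n', ∫_0^π sin(nx)sin(n'x) dx = ∫_0^π cos(nx)cos(n'x) dx = 0; and by product-to-sum, ∫_0^π sin(nx)cos(n'x) dx = ½∫_0^π [sin((n+n')x) + sin((n−n')x)] dx, which is 0 when n+n' is even and 2n/(n²−n'²) when n+n' is odd (it need not vanish on (0, π)).
  u² squared terms: (-1)²·∫sin(2x)² dx = 1·π/2 = π/2;  (-1)²·∫sin(5x)² dx = 1·π/2 = π/2;  (-5)²·∫cos(5x)² dx = 25·π/2 = 25*π/2.
  u² cross terms: 2·(-1)·(-1)·∫sin(2x)·sin(5x) dx = 2·(0) = 0;  2·(-1)·(-5)·∫sin(2x)·cos(5x) dx = 10·(-4/21) = -40/21;  2·(-1)·(-5)·∫sin(5x)·cos(5x) dx = 10·(0) = 0.
  So ∫_0^π u² dx = π/2 + π/2 + 25*π/2 + 0 − 40/21 + 0 = -40/21 + 27*π/2.
  (u')² squared terms: (-5)²·∫cos(5x)² dx = 25·π/2 = 25*π/2;  (-2)²·∫cos(2x)² dx = 4·π/2 = 2*π;  (25)²·∫sin(5x)² dx = 625·π/2 = 625*π/2.
  (u')² cross terms: 2·(-5)·(-2)·∫cos(5x)·cos(2x) dx = 20·(0) = 0;  2·(-5)·(25)·∫cos(5x)·sin(5x) dx = -250·(0) = 0;  2·(-2)·(25)·∫cos(2x)·sin(5x) dx = -100·(10/21) = -1000/21.
  So ∫_0^π (u')² dx = 25*π/2 + 2*π + 625*π/2 + 0 + 0 − 1000/21 = -1000/21 + 327*π.
||u||_{H^1}^2 = (-40/21 + 27*π/2) + (-1000/21 + 327*π) = -1040/21 + 681*π/2.


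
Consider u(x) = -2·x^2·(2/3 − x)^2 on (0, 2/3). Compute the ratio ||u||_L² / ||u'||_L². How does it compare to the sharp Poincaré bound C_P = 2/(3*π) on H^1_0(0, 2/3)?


||u||_L² / ||u'||_L² = sqrt(3)/9 < C_P = 2/(3*π).

u(x) = -2·x^2·(2/3 − x)^2, so u'(x) = 8*x*(-9*x^2 + 9*x - 2)/9.
u(x) = -2·x^2·(2/3 − x)^2 vanishes at x = 0 and x = 2/3, so u ∈ H^1_0(0, 2/3). Differentiate via the product rule and integrate the resulting polynomials term by term.
  ∫_0^2/3 u² dx = ∫_0^2/3 (4*x^8 - 32*x^7/3 + 32*x^6/3 - 128*x^5/27 + 64*x^4/81) dx. Term by term:
    ∫_0^2/3 4*x^8 dx = 2048/177147;  ∫_0^2/3 -32*x^7/3 dx = -1024/19683;  ∫_0^2/3 32*x^6/3 dx = 4096/45927;
    ∫_0^2/3 -128*x^5/27 dx = -4096/59049;  ∫_0^2/3 64*x^4/81 dx = 2048/98415.
  Sum: 2048/177147 − 1024/19683 + 4096/45927 − 4096/59049 + 2048/98415 = 1024/6200145.
  ∫_0^2/3 (u')² dx = ∫_0^2/3 (64*x^6 - 128*x^5 + 832*x^4/9 - 256*x^3/9 + 256*x^2/81) dx. Term by term:
    ∫_0^2/3 64*x^6 dx = 8192/15309;  ∫_0^2/3 -128*x^5 dx = -4096/2187;  ∫_0^2/3 832*x^4/9 dx = 26624/10935;
    ∫_0^2/3 -256*x^3/9 dx = -1024/729;  ∫_0^2/3 256*x^2/81 dx = 2048/6561.
  Sum: 8192/15309 − 4096/2187 + 26624/10935 − 1024/729 + 2048/6561 = 1024/229635.
∫_0^2/3 u² dx = 1024/6200145, so ||u||_L² = 32*sqrt(105)/25515.
∫_0^2/3 (u')² dx = 1024/229635, so ||u'||_L² = 32*sqrt(35)/2835.
Ratio ||u||_L² / ||u'||_L² = sqrt(3)/9.
Sharp Poincaré constant on H^1_0(0, 2/3) is C_P = L/π = 2/(3*π), achieved by sin(3*π/2·x).
A polynomial bump cannot attain the sharp Poincaré constant (only the first sine eigenfunction does), so the ratio is strictly less than C_P, consistent with ||u||_L² ≤ C_P ||u'||_L².


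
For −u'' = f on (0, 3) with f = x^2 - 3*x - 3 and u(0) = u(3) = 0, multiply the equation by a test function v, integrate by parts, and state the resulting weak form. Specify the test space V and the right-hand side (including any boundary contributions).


V = H^1_0(0, 3) (so v(0) = v(3) = 0); weak form: ∫_0^3 u'v' dx = ∫_0^3 (x^2 - 3*x - 3) v dx for all v ∈ V.

Multiply both sides by a test function v and integrate from 0 to 3:
  ∫_0^3 −u''(x) v(x) dx = ∫_0^3 f(x) v(x) dx.
Integrate the LHS by parts once:
  ∫_0^3 −u'' v dx = −[u'(x) v(x)]_0^3 + ∫_0^3 u'(x) v'(x) dx.
Thus ∫_0^3 u'(x) v'(x) dx = ∫_0^3 f(x) v(x) dx + [u'(x) v(x)]_0^3.
Choose V so that boundary terms are either known or forced to vanish.
u is Dirichlet: u(0) = u(3) = 0. Let V = H^1_0(0, 3); then v(0) = v(3) = 0, and [u' v]_0^3 = 0.
Weak formulation: find u (satisfying any essential BC) such that ∫_0^3 u'(x) v'(x) dx = ∫_0^3 f v dx for all v ∈ V.
Substituting f(x) = x^2 - 3*x - 3, the right-hand side is ∫_0^3 (x^2 - 3*x - 3) v dx.


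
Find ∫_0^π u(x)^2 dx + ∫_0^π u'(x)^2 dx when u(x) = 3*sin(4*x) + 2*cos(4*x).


||u||_{H^1(0,π)}^2 = 221*π/2

u'(x) = -8*sin(4*x) + 12*cos(4*x).
Expand u² and (u')² and integrate term by term on (0, π), using: for integers n ≥ 1, ∫_0^π sin²(nx) dx = ∫_0^π cos²(nx) dx = π/2; for n ≠ n', ∫_0^π sin(nx)sin(n'x) dx = ∫_0^π cos(nx)cos(n'x) dx = 0; and by product-to-sum, ∫_0^π sin(nx)cos(n'x) dx = ½∫_0^π [sin((n+n')x) + sin((n−n')x)] dx, which is 0 when n+n' is even and 2n/(n²−n'²) when n+n' is odd (it need not vanish on (0, π)).
  u² squared terms: (2)²·∫cos(4x)² dx = 4·π/2 = 2*π;  (3)²·∫sin(4x)² dx = 9·π/2 = 9*π/2.
  u² cross terms: 2·(2)·(3)·∫cos(4x)·sin(4x) dx = 12·(0) = 0.
  So ∫_0^π u² dx = 2*π + 9*π/2 + 0 = 13*π/2.
  (u')² squared terms: (-8)²·∫sin(4x)² dx = 64·π/2 = 32*π;  (12)²·∫cos(4x)² dx = 144·π/2 = 72*π.
  (u')² cross terms: 2·(-8)·(12)·∫sin(4x)·cos(4x) dx = -192·(0) = 0.
  So ∫_0^π (u')² dx = 32*π + 72*π + 0 = 104*π.
||u||_{H^1}^2 = (13*π/2) + (104*π) = 221*π/2.


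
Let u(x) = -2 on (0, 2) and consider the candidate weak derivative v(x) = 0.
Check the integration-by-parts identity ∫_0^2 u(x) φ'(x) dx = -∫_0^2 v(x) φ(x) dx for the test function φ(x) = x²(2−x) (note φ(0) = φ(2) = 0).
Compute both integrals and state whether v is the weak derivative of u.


LHS = 0, RHS = 0. Yes, v = u' weakly.

u(x) = -2, classical derivative u'(x) = 0.
φ(x) = x²(2−x), so φ'(x) = x*(4 - 3*x).
Note φ(0) = φ(2) = 0, so the boundary term u·φ vanishes.
LHS = ∫_0^2 u(x) φ'(x) dx = ∫_0^2 (6*x^2 - 8*x) dx. Term by term:
  ∫_0^2 6*x^2 dx = 16;  ∫_0^2 -8*x dx = -16.
Sum: 16 − 16 = 0.
So LHS = 0.
∫_0^2 v(x) φ(x) dx = ∫_0^2 (0) dx. Term by term:
  ∫_0^2 0 dx = 0.
So RHS = -∫_0^2 v(x) φ(x) dx = 0.
LHS = RHS, so the identity holds for this test φ.
Moreover u is smooth here and v(x) = u'(x) = 0 pointwise, so the identity holds for every test function. Hence v is the weak derivative of u.


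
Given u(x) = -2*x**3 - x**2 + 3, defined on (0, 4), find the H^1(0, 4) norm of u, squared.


||u||_{H^1}^2 = 715116/35

The H^1 norm (squared) on an interval (0, L) is
  ||u||_{H^1}^2 = ∫_0^L u(x)^2 dx + ∫_0^L u'(x)^2 dx.
Compute u'(x) = -6*x**2 - 2*x.
Then u(x)^2 = 4*x**6 + 4*x**5 + x**4 - 12*x**3 - 6*x**2 + 9 and u'(x)^2 = 36*x**4 + 24*x**3 + 4*x**2.
Integrate each monomial from 0 to 4 using ∫_0^4 c·x^n dx = c·4^(n+1)/(n+1):
  ∫_0^4 u(x)^2 dx = ∫_0^4 (4*x^6 + 4*x^5 + x^4 - 12*x^3 - 6*x^2 + 9) dx. Term by term:
    ∫_0^4 4*x^6 dx = 65536/7;  ∫_0^4 4*x^5 dx = 8192/3;  ∫_0^4 x^4 dx = 1024/5;
    ∫_0^4 -12*x^3 dx = -768;  ∫_0^4 -6*x^2 dx = -128;  ∫_0^4 9 dx = 36.
  Sum: 65536/7 + 8192/3 + 1024/5 − 768 − 128 + 36 = 1200964/105.
  ∫_0^4 u'(x)^2 dx = ∫_0^4 (36*x^4 + 24*x^3 + 4*x^2) dx. Term by term:
    ∫_0^4 36*x^4 dx = 36864/5;  ∫_0^4 24*x^3 dx = 1536;  ∫_0^4 4*x^2 dx = 256/3.
  Sum: 36864/5 + 1536 + 256/3 = 134912/15.
Adding: ||u||_{H^1}^2 = 1200964/105 + 134912/15 = 715116/35.


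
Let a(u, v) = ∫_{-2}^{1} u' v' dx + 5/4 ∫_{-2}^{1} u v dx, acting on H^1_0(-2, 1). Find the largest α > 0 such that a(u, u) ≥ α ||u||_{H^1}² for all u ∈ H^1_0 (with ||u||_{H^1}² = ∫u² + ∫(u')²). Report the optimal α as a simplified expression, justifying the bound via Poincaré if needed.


α = 1

Coercivity of a(·,·) on H^1_0(-2, 1) means a(u, u) ≥ α ||u||_{H^1}² for every u ∈ H^1_0.
The interval has length L = 3, and Poincaré/coercivity depend only on L. Here a(u, u) = ∫(u')² + (5/4)·∫u².
Here c = 5/4 ≥ 1, so a(u,u) = ∫(u')² + c∫u² ≥ ∫(u')² + ∫u² = ||u||_{H^1}², i.e. α = 1 works. No larger α is possible: a(u,u) ≥ α||u||_{H^1}² means (1−α)∫(u')² ≥ (α−c)∫u², and for the modes u_n = sin(nπ(x−x₀)/L) (x₀ the left endpoint) one has ∫u_n²/∫(u_n')² = (L/(nπ))² → 0, so a(u_n,u_n)/||u_n||_{H^1}² → 1. Hence the optimal constant is α = 1.
Therefore α = 1.


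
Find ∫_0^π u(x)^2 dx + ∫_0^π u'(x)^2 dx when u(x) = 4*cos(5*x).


||u||_{H^1(0,π)}^2 = 208*π

u'(x) = -20*sin(5*x).
Expand u² and (u')² and integrate term by term on (0, π), using: for integers n ≥ 1, ∫_0^π sin²(nx) dx = ∫_0^π cos²(nx) dx = π/2; for n ≠ n', ∫_0^π sin(nx)sin(n'x) dx = ∫_0^π cos(nx)cos(n'x) dx = 0; and by product-to-sum, ∫_0^π sin(nx)cos(n'x) dx = ½∫_0^π [sin((n+n')x) + sin((n−n')x)] dx, which is 0 when n+n' is even and 2n/(n²−n'²) when n+n' is odd (it need not vanish on (0, π)).
  u² squared terms: (4)²·∫cos(5x)² dx = 16·π/2 = 8*π.
  So ∫_0^π u² dx = 8*π.
  (u')² squared terms: (-20)²·∫sin(5x)² dx = 400·π/2 = 200*π.
  So ∫_0^π (u')² dx = 200*π.
||u||_{H^1}^2 = (8*π) + (200*π) = 208*π.


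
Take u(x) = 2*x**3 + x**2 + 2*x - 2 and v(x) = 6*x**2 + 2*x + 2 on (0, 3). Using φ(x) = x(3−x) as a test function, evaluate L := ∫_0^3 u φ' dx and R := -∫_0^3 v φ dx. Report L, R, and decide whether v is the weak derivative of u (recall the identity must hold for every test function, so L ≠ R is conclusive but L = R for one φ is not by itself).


LHS = -477/5, RHS = -477/5. Yes, v = u' weakly.

u(x) = 2*x**3 + x**2 + 2*x - 2, classical derivative u'(x) = 6*x**2 + 2*x + 2.
φ(x) = x(3−x), so φ'(x) = 3 - 2*x.
Note φ(0) = φ(3) = 0, so the boundary term u·φ vanishes.
LHS = ∫_0^3 u(x) φ'(x) dx = ∫_0^3 (-4*x^4 + 4*x^3 - x^2 + 10*x - 6) dx. Term by term:
  ∫_0^3 -4*x^4 dx = -972/5;  ∫_0^3 4*x^3 dx = 81;  ∫_0^3 -x^2 dx = -9;
  ∫_0^3 10*x dx = 45;  ∫_0^3 -6 dx = -18.
Sum: -972/5 + 81 − 9 + 45 − 18 = -477/5.
So LHS = -477/5.
∫_0^3 v(x) φ(x) dx = ∫_0^3 (-6*x^4 + 16*x^3 + 4*x^2 + 6*x) dx. Term by term:
  ∫_0^3 -6*x^4 dx = -1458/5;  ∫_0^3 16*x^3 dx = 324;  ∫_0^3 4*x^2 dx = 36;
  ∫_0^3 6*x dx = 27.
Sum: -1458/5 + 324 + 36 + 27 = 477/5.
So RHS = -∫_0^3 v(x) φ(x) dx = -477/5.
LHS = RHS, so the identity holds for this test φ.
Moreover u is smooth here and v(x) = u'(x) = 6*x**2 + 2*x + 2 pointwise, so the identity holds for every test function. Hence v is the weak derivative of u.


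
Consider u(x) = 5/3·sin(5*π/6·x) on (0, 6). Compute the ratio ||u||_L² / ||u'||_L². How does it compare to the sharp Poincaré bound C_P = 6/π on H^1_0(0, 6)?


||u||_L² / ||u'||_L² = 6/(5*π) < C_P = 6/π.

u(x) = 5/3·sin(5*π/6·x), so u'(x) = 25*π*cos(5*π*x/6)/18.
Writing u(x) = A·sin(kπx/L) with A = 5/3 and k = 5, use ∫_0^L sin²(kπx/L) dx = L/2 and ∫_0^L cos²(kπx/L) dx = L/2.
u² = 25/9·sin²(5*π/6·x) and (u')² = 625*π^2/324·cos²(5*π/6·x), and each of sin², cos² integrates to L/2 = 3 over (0, 6).
∫_0^6 u² dx = 25/3, so ||u||_L² = 5*sqrt(3)/3.
∫_0^6 (u')² dx = 625*π^2/108, so ||u'||_L² = 25*sqrt(3)*π/18.
Ratio ||u||_L² / ||u'||_L² = 6/(5*π).
Sharp Poincaré constant on H^1_0(0, 6) is C_P = L/π = 6/π, achieved by sin(π/6·x).
This is the k = 5 harmonic; the ratio L/(kπ) is strictly less than C_P = L/π, consistent with the sharp inequality ||u||_L² ≤ C_P ||u'||_L².


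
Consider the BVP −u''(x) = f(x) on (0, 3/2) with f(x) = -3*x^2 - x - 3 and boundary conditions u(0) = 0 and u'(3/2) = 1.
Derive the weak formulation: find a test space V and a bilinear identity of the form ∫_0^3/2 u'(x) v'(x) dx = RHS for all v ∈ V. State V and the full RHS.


V = {v ∈ H^1(0, 3/2) : v(0) = 0} (test functions vanish at x = 0 where u is specified); weak form: ∫_0^3/2 u'v' dx = ∫_0^3/2 (-3*x^2 - x - 3) v dx + v(3/2) for all v ∈ V.

Multiply both sides by a test function v and integrate from 0 to 3/2:
  ∫_0^3/2 −u''(x) v(x) dx = ∫_0^3/2 f(x) v(x) dx.
Integrate the LHS by parts once:
  ∫_0^3/2 −u'' v dx = −[u'(x) v(x)]_0^3/2 + ∫_0^3/2 u'(x) v'(x) dx.
Thus ∫_0^3/2 u'(x) v'(x) dx = ∫_0^3/2 f(x) v(x) dx + [u'(x) v(x)]_0^3/2.
Choose V so that boundary terms are either known or forced to vanish.
Mixed BC: u(0) = 0 (Dirichlet) and u'(3/2) = 1 (Neumann). Define V = {v ∈ H^1(0, 3/2) : v(0) = 0}. Then [u' v]_0^3/2 = u'(3/2)·v(3/2) − u'(0)·0 = v(3/2).
Weak formulation: find u (satisfying any essential BC) such that ∫_0^3/2 u'(x) v'(x) dx = ∫_0^3/2 f v dx + v(3/2) for all v ∈ V (Dirichlet at 0 absorbed into V; Neumann datum at x = 3/2 contributes the boundary term).
Substituting f(x) = -3*x^2 - x - 3, the right-hand side is ∫_0^3/2 (-3*x^2 - x - 3) v dx + v(3/2).


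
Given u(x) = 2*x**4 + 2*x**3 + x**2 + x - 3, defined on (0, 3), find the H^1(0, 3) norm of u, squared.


||u||_{H^1}^2 = 3789237/70

The H^1 norm (squared) on an interval (0, L) is
  ||u||_{H^1}^2 = ∫_0^L u(x)^2 dx + ∫_0^L u'(x)^2 dx.
Compute u'(x) = 8*x**3 + 6*x**2 + 2*x + 1.
Then u(x)^2 = 4*x**8 + 8*x**7 + 8*x**6 + 8*x**5 - 7*x**4 - 10*x**3 - 5*x**2 - 6*x + 9 and u'(x)^2 = 64*x**6 + 96*x**5 + 68*x**4 + 40*x**3 + 16*x**2 + 4*x + 1.
Integrate each monomial from 0 to 3 using ∫_0^3 c·x^n dx = c·3^(n+1)/(n+1):
  ∫_0^3 u(x)^2 dx = ∫_0^3 (4*x^8 + 8*x^7 + 8*x^6 + 8*x^5 - 7*x^4 - 10*x^3 - 5*x^2 - 6*x + 9) dx. Term by term:
    ∫_0^3 4*x^8 dx = 8748;  ∫_0^3 8*x^7 dx = 6561;  ∫_0^3 8*x^6 dx = 17496/7;
    ∫_0^3 8*x^5 dx = 972;  ∫_0^3 -7*x^4 dx = -1701/5;  ∫_0^3 -10*x^3 dx = -405/2;
    ∫_0^3 -5*x^2 dx = -45;  ∫_0^3 -6*x dx = -27;  ∫_0^3 9 dx = 27.
  Sum: 8748 + 6561 + 17496/7 + 972 − 1701/5 − 405/2 − 45 − 27 + 27 = 1273491/70.
  ∫_0^3 u'(x)^2 dx = ∫_0^3 (64*x^6 + 96*x^5 + 68*x^4 + 40*x^3 + 16*x^2 + 4*x + 1) dx. Term by term:
    ∫_0^3 64*x^6 dx = 139968/7;  ∫_0^3 96*x^5 dx = 11664;  ∫_0^3 68*x^4 dx = 16524/5;
    ∫_0^3 40*x^3 dx = 810;  ∫_0^3 16*x^2 dx = 144;  ∫_0^3 4*x dx = 18;
    ∫_0^3 1 dx = 3.
  Sum: 139968/7 + 11664 + 16524/5 + 810 + 144 + 18 + 3 = 1257873/35.
Adding: ||u||_{H^1}^2 = 1273491/70 + 1257873/35 = 3789237/70.


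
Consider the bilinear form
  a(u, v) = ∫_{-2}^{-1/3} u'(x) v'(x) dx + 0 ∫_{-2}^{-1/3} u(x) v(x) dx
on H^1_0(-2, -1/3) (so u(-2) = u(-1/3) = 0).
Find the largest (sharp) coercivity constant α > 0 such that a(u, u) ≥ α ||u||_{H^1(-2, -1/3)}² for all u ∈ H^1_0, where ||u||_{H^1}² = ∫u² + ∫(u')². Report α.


α = 9*π^2/(25 + 9*π^2)

Coercivity of a(·,·) on H^1_0(-2, -1/3) means a(u, u) ≥ α ||u||_{H^1}² for every u ∈ H^1_0.
The interval has length L = 5/3, and Poincaré/coercivity depend only on L. Here a(u, u) = ∫(u')² + (0)·∫u².
Here c = 0, so a(u,u) = ∫(u')² alone. The condition a(u,u) ≥ α||u||_{H^1}² reads (1−α)∫(u')² ≥ (α−c)∫u². Any admissible α is ≤ 1 (rapidly oscillating u have ∫u²/∫(u')² → 0), and α = 1 would force 0 ≥ (1−c)∫u², impossible since c < 1; so 1−α > 0. By the sharp Poincaré inequality on H^1_0 of an interval of length L, ∫(u')² ≥ (π/L)²∫u² with equality for the first sine mode sin(π(x−x₀)/L) (x₀ the left endpoint), so the inequality holds for all u iff (1−α)(π/L)² ≥ α − c, i.e. α ≤ ((π/L)² + c)/((π/L)² + 1) = (1 + c(L/π)²)/(1 + (L/π)²). (Direct route, valid since c ≤ 0: Poincaré gives c∫u² ≥ c(L/π)²∫(u')², so a(u,u) ≥ (1 + c(L/π)²)∫(u')², while ||u||_{H^1}² ≤ (1 + (L/π)²)∫(u')²; dividing yields the same α.) With (π/L)² = 9*π^2/25 and c = 0, the largest admissible constant is α = ((π/L)² + c)/((π/L)² + 1).
Simplifying, α = 9*π^2/(25 + 9*π^2).


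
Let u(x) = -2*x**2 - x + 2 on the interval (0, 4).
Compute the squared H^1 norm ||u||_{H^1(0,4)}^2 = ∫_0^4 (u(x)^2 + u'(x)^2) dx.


||u||_{H^1}^2 = 6596/5

The H^1 norm (squared) on an interval (0, L) is
  ||u||_{H^1}^2 = ∫_0^L u(x)^2 dx + ∫_0^L u'(x)^2 dx.
Compute u'(x) = -4*x - 1.
Then u(x)^2 = 4*x**4 + 4*x**3 - 7*x**2 - 4*x + 4 and u'(x)^2 = 16*x**2 + 8*x + 1.
Integrate each monomial from 0 to 4 using ∫_0^4 c·x^n dx = c·4^(n+1)/(n+1):
  ∫_0^4 u(x)^2 dx = ∫_0^4 (4*x^4 + 4*x^3 - 7*x^2 - 4*x + 4) dx. Term by term:
    ∫_0^4 4*x^4 dx = 4096/5;  ∫_0^4 4*x^3 dx = 256;  ∫_0^4 -7*x^2 dx = -448/3;
    ∫_0^4 -4*x dx = -32;  ∫_0^4 4 dx = 16.
  Sum: 4096/5 + 256 − 448/3 − 32 + 16 = 13648/15.
  ∫_0^4 u'(x)^2 dx = ∫_0^4 (16*x^2 + 8*x + 1) dx. Term by term:
    ∫_0^4 16*x^2 dx = 1024/3;  ∫_0^4 8*x dx = 64;  ∫_0^4 1 dx = 4.
  Sum: 1024/3 + 64 + 4 = 1228/3.
Adding: ||u||_{H^1}^2 = 13648/15 + 1228/3 = 6596/5.


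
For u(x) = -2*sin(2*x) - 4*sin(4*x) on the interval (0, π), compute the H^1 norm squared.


||u||_{H^1(0,π)}^2 = 146*π

u'(x) = -4*cos(2*x) - 16*cos(4*x).
Expand u² and (u')² and integrate term by term on (0, π), using: for integers n ≥ 1, ∫_0^π sin²(nx) dx = ∫_0^π cos²(nx) dx = π/2; for n ≠ n', ∫_0^π sin(nx)sin(n'x) dx = ∫_0^π cos(nx)cos(n'x) dx = 0; and by product-to-sum, ∫_0^π sin(nx)cos(n'x) dx = ½∫_0^π [sin((n+n')x) + sin((n−n')x)] dx, which is 0 when n+n' is even and 2n/(n²−n'²) when n+n' is odd (it need not vanish on (0, π)).
  u² squared terms: (-4)²·∫sin(4x)² dx = 16·π/2 = 8*π;  (-2)²·∫sin(2x)² dx = 4·π/2 = 2*π.
  u² cross terms: 2·(-4)·(-2)·∫sin(4x)·sin(2x) dx = 16·(0) = 0.
  So ∫_0^π u² dx = 8*π + 2*π + 0 = 10*π.
  (u')² squared terms: (-16)²·∫cos(4x)² dx = 256·π/2 = 128*π;  (-4)²·∫cos(2x)² dx = 16·π/2 = 8*π.
  (u')² cross terms: 2·(-16)·(-4)·∫cos(4x)·cos(2x) dx = 128·(0) = 0.
  So ∫_0^π (u')² dx = 128*π + 8*π + 0 = 136*π.
||u||_{H^1}^2 = (10*π) + (136*π) = 146*π.


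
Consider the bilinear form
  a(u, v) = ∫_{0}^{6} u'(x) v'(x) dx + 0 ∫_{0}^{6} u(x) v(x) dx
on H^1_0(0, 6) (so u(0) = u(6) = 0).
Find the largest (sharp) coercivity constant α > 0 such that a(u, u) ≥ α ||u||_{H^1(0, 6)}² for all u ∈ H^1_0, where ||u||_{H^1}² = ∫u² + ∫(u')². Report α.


α = π^2/(π^2 + 36)

Coercivity of a(·,·) on H^1_0(0, 6) means a(u, u) ≥ α ||u||_{H^1}² for every u ∈ H^1_0.
The interval has length L = 6, and Poincaré/coercivity depend only on L. Here a(u, u) = ∫(u')² + (0)·∫u².
Here c = 0, so a(u,u) = ∫(u')² alone. The condition a(u,u) ≥ α||u||_{H^1}² reads (1−α)∫(u')² ≥ (α−c)∫u². Any admissible α is ≤ 1 (rapidly oscillating u have ∫u²/∫(u')² → 0), and α = 1 would force 0 ≥ (1−c)∫u², impossible since c < 1; so 1−α > 0. By the sharp Poincaré inequality on H^1_0 of an interval of length L, ∫(u')² ≥ (π/L)²∫u² with equality for the first sine mode sin(π(x−x₀)/L) (x₀ the left endpoint), so the inequality holds for all u iff (1−α)(π/L)² ≥ α − c, i.e. α ≤ ((π/L)² + c)/((π/L)² + 1) = (1 + c(L/π)²)/(1 + (L/π)²). (Direct route, valid since c ≤ 0: Poincaré gives c∫u² ≥ c(L/π)²∫(u')², so a(u,u) ≥ (1 + c(L/π)²)∫(u')², while ||u||_{H^1}² ≤ (1 + (L/π)²)∫(u')²; dividing yields the same α.) With (π/L)² = π^2/36 and c = 0, the largest admissible constant is α = ((π/L)² + c)/((π/L)² + 1).
Simplifying, α = π^2/(π^2 + 36).


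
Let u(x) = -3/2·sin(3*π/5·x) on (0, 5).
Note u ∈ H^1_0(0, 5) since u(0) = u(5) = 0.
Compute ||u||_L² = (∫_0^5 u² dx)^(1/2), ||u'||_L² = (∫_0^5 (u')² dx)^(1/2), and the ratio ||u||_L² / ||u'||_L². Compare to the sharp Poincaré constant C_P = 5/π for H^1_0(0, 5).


||u||_L² / ||u'||_L² = 5/(3*π) < C_P = 5/π.

u(x) = -3/2·sin(3*π/5·x), so u'(x) = -9*π*cos(3*π*x/5)/10.
Writing u(x) = A·sin(kπx/L) with A = -3/2 and k = 3, use ∫_0^L sin²(kπx/L) dx = L/2 and ∫_0^L cos²(kπx/L) dx = L/2.
u² = 9/4·sin²(3*π/5·x) and (u')² = 81*π^2/100·cos²(3*π/5·x), and each of sin², cos² integrates to L/2 = 5/2 over (0, 5).
∫_0^5 u² dx = 45/8, so ||u||_L² = 3*sqrt(10)/4.
∫_0^5 (u')² dx = 81*π^2/40, so ||u'||_L² = 9*sqrt(10)*π/20.
Ratio ||u||_L² / ||u'||_L² = 5/(3*π).
Sharp Poincaré constant on H^1_0(0, 5) is C_P = L/π = 5/π, achieved by sin(π/5·x).
This is the k = 3 harmonic; the ratio L/(kπ) is strictly less than C_P = L/π, consistent with the sharp inequality ||u||_L² ≤ C_P ||u'||_L².


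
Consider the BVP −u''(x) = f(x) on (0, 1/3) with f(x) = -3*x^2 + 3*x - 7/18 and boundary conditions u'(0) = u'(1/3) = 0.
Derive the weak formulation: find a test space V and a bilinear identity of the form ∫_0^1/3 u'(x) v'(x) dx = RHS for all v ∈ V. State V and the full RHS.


V = H^1(0, 1/3) (no boundary constraint on v; u is determined up to an additive constant); weak form: ∫_0^1/3 u'v' dx = ∫_0^1/3 (-3*x^2 + 3*x - 7/18) v dx for all v ∈ V.

Multiply both sides by a test function v and integrate from 0 to 1/3:
  ∫_0^1/3 −u''(x) v(x) dx = ∫_0^1/3 f(x) v(x) dx.
Integrate the LHS by parts once:
  ∫_0^1/3 −u'' v dx = −[u'(x) v(x)]_0^1/3 + ∫_0^1/3 u'(x) v'(x) dx.
Thus ∫_0^1/3 u'(x) v'(x) dx = ∫_0^1/3 f(x) v(x) dx + [u'(x) v(x)]_0^1/3.
Choose V so that boundary terms are either known or forced to vanish.
u has homogeneous Neumann: u'(0) = u'(1/3) = 0. So [u' v]_0^1/3 = 0·v(1/3) − 0·v(0) = 0 for any v; take V = H^1(0, 1/3).
Weak formulation: find u (satisfying any essential BC) such that ∫_0^1/3 u'(x) v'(x) dx = ∫_0^1/3 f v dx for all v ∈ V (homogeneous Neumann, so boundary terms vanish).
Substituting f(x) = -3*x^2 + 3*x - 7/18, the right-hand side is ∫_0^1/3 (-3*x^2 + 3*x - 7/18) v dx.
Compatibility check (pure Neumann): taking v ≡ 1 ∈ V gives 0 = ∫_0^1/3 f dx + (0) − (0), i.e. ∫_0^1/3 f dx must equal u'(0) − u'(1/3) = 0. Indeed ∫_0^1/3 (-3*x^2 + 3*x - 7/18) dx = 0, so the data are compatible. The solution is then unique only up to an additive constant (fix it e.g. by requiring ∫_0^1/3 u dx = 0).


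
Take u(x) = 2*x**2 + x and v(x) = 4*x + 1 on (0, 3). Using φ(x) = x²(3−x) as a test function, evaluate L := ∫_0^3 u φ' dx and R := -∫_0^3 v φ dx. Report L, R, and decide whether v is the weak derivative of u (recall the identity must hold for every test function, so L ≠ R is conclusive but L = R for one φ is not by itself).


LHS = -1107/20, RHS = -1107/20. Yes, v = u' weakly.

u(x) = 2*x**2 + x, classical derivative u'(x) = 4*x + 1.
φ(x) = x²(3−x), so φ'(x) = 3*x*(2 - x).
Note φ(0) = φ(3) = 0, so the boundary term u·φ vanishes.
LHS = ∫_0^3 u(x) φ'(x) dx = ∫_0^3 (-6*x^4 + 9*x^3 + 6*x^2) dx. Term by term:
  ∫_0^3 -6*x^4 dx = -1458/5;  ∫_0^3 9*x^3 dx = 729/4;  ∫_0^3 6*x^2 dx = 54.
Sum: -1458/5 + 729/4 + 54 = -1107/20.
So LHS = -1107/20.
∫_0^3 v(x) φ(x) dx = ∫_0^3 (-4*x^4 + 11*x^3 + 3*x^2) dx. Term by term:
  ∫_0^3 -4*x^4 dx = -972/5;  ∫_0^3 11*x^3 dx = 891/4;  ∫_0^3 3*x^2 dx = 27.
Sum: -972/5 + 891/4 + 27 = 1107/20.
So RHS = -∫_0^3 v(x) φ(x) dx = -1107/20.
LHS = RHS, so the identity holds for this test φ.
Moreover u is smooth here and v(x) = u'(x) = 4*x + 1 pointwise, so the identity holds for every test function. Hence v is the weak derivative of u.


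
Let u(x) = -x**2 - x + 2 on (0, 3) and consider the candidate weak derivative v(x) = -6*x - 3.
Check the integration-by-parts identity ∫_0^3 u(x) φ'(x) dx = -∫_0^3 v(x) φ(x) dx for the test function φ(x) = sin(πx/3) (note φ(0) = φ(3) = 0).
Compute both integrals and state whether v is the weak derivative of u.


LHS = 24/π, RHS = 72/π. No, v is not the weak derivative of u.

u(x) = -x**2 - x + 2, classical derivative u'(x) = -2*x - 1.
φ(x) = sin(πx/3), so φ'(x) = π*cos(π*x/3)/3.
Note φ(0) = φ(3) = 0, so the boundary term u·φ vanishes.
LHS = ∫_0^3 u(x) φ'(x) dx = ∫_0^3 (-π*x^2*cos(π*x/3)/3 - π*x*cos(π*x/3)/3 + 2*π*cos(π*x/3)/3) dx. Term by term:
  ∫_0^3 2*π*cos(π*x/3)/3 dx = 0;  ∫_0^3 -π*x*cos(π*x/3)/3 dx = 6/π;  ∫_0^3 -π*x^2*cos(π*x/3)/3 dx = 18/π.
Sum: 0 + 6/π + 18/π = 24/π.
So LHS = 24/π.
∫_0^3 v(x) φ(x) dx = ∫_0^3 (-6*x*sin(π*x/3) - 3*sin(π*x/3)) dx. Term by term:
  ∫_0^3 -3*sin(π*x/3) dx = -18/π;  ∫_0^3 -6*x*sin(π*x/3) dx = -54/π.
Sum: -18/π − 54/π = -72/π.
So RHS = -∫_0^3 v(x) φ(x) dx = 72/π.
LHS − RHS = -48/π ≠ 0, so the identity fails.
(For a valid weak derivative the identity must hold for EVERY test function, in particular this one. The failure shows v is NOT the weak derivative of u.)
Correct weak derivative would be u'(x) = -2*x - 1.


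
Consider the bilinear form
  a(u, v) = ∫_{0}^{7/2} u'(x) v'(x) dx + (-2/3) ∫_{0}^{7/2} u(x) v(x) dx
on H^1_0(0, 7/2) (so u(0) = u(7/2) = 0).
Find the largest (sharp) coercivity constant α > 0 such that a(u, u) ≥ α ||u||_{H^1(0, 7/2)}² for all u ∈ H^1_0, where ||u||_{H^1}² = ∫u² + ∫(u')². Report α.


α = 2*(-49 + 6*π^2)/(3*(4*π^2 + 49))

Coercivity of a(·,·) on H^1_0(0, 7/2) means a(u, u) ≥ α ||u||_{H^1}² for every u ∈ H^1_0.
The interval has length L = 7/2, and Poincaré/coercivity depend only on L. Here a(u, u) = ∫(u')² + (-2/3)·∫u².
Here c = -2/3 < 0 with |c| < (π/L)² = 4*π^2/49, so coercivity still holds. The condition a(u,u) ≥ α||u||_{H^1}² reads (1−α)∫(u')² ≥ (α−c)∫u². Any admissible α is ≤ 1 (rapidly oscillating u have ∫u²/∫(u')² → 0), and α = 1 would force 0 ≥ (1−c)∫u², impossible since c < 1; so 1−α > 0. By the sharp Poincaré inequality on H^1_0 of an interval of length L, ∫(u')² ≥ (π/L)²∫u² with equality for the first sine mode sin(π(x−x₀)/L) (x₀ the left endpoint), so the inequality holds for all u iff (1−α)(π/L)² ≥ α − c, i.e. α ≤ ((π/L)² + c)/((π/L)² + 1) = (1 + c(L/π)²)/(1 + (L/π)²). (Direct route, valid since c ≤ 0: Poincaré gives c∫u² ≥ c(L/π)²∫(u')², so a(u,u) ≥ (1 + c(L/π)²)∫(u')², while ||u||_{H^1}² ≤ (1 + (L/π)²)∫(u')²; dividing yields the same α.) With (π/L)² = 4*π^2/49 and c = -2/3, the largest admissible constant is α = ((π/L)² + c)/((π/L)² + 1).
Simplifying, α = 2*(-49 + 6*π^2)/(3*(4*π^2 + 49)).


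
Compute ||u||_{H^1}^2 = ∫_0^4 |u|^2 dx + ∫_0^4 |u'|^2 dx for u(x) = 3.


||u||_{H^1}^2 = 36

The H^1 norm (squared) on an interval (0, L) is
  ||u||_{H^1}^2 = ∫_0^L u(x)^2 dx + ∫_0^L u'(x)^2 dx.
Compute u'(x) = 0.
Then u(x)^2 = 9 and u'(x)^2 = 0.
Integrate each monomial from 0 to 4 using ∫_0^4 c·x^n dx = c·4^(n+1)/(n+1):
  ∫_0^4 u(x)^2 dx = ∫_0^4 (9) dx. Term by term:
    ∫_0^4 9 dx = 36.
  ∫_0^4 u'(x)^2 dx = ∫_0^4 (0) dx. Term by term:
    ∫_0^4 0 dx = 0.
Adding: ||u||_{H^1}^2 = 36 + 0 = 36.


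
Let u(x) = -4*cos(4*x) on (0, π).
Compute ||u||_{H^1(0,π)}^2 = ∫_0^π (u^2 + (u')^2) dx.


||u||_{H^1(0,π)}^2 = 136*π

u'(x) = 16*sin(4*x).
Expand u² and (u')² and integrate term by term on (0, π), using: for integers n ≥ 1, ∫_0^π sin²(nx) dx = ∫_0^π cos²(nx) dx = π/2; for n ≠ n', ∫_0^π sin(nx)sin(n'x) dx = ∫_0^π cos(nx)cos(n'x) dx = 0; and by product-to-sum, ∫_0^π sin(nx)cos(n'x) dx = ½∫_0^π [sin((n+n')x) + sin((n−n')x)] dx, which is 0 when n+n' is even and 2n/(n²−n'²) when n+n' is odd (it need not vanish on (0, π)).
  u² squared terms: (-4)²·∫cos(4x)² dx = 16·π/2 = 8*π.
  So ∫_0^π u² dx = 8*π.
  (u')² squared terms: (16)²·∫sin(4x)² dx = 256·π/2 = 128*π.
  So ∫_0^π (u')² dx = 128*π.
||u||_{H^1}^2 = (8*π) + (128*π) = 136*π.


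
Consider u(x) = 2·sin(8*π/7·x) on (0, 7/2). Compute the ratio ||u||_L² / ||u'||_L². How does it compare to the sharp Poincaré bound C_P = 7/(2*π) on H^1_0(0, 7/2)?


||u||_L² / ||u'||_L² = 7/(8*π) < C_P = 7/(2*π).

u(x) = 2·sin(8*π/7·x), so u'(x) = 16*π*cos(8*π*x/7)/7.
Writing u(x) = A·sin(kπx/L) with A = 2 and k = 4, use ∫_0^L sin²(kπx/L) dx = L/2 and ∫_0^L cos²(kπx/L) dx = L/2.
u² = 4·sin²(8*π/7·x) and (u')² = 256*π^2/49·cos²(8*π/7·x), and each of sin², cos² integrates to L/2 = 7/4 over (0, 7/2).
∫_0^7/2 u² dx = 7, so ||u||_L² = sqrt(7).
∫_0^7/2 (u')² dx = 64*π^2/7, so ||u'||_L² = 8*sqrt(7)*π/7.
Ratio ||u||_L² / ||u'||_L² = 7/(8*π).
Sharp Poincaré constant on H^1_0(0, 7/2) is C_P = L/π = 7/(2*π), achieved by sin(2*π/7·x).
This is the k = 4 harmonic; the ratio L/(kπ) is strictly less than C_P = L/π, consistent with the sharp inequality ||u||_L² ≤ C_P ||u'||_L².
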